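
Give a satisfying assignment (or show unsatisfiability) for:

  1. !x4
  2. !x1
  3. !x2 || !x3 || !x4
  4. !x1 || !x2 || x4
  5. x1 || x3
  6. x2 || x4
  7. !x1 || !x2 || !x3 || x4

Unit clause (!x4) forces x4 = False.
Unit clause (!x1) forces x1 = False.
In (x1 || x3) only x3 is left, so x3 = True.
In (x2 || x4) only x2 is left, so x2 = True.
All clauses satisfied.

x1 = False, x2 = True, x3 = True, x4 = False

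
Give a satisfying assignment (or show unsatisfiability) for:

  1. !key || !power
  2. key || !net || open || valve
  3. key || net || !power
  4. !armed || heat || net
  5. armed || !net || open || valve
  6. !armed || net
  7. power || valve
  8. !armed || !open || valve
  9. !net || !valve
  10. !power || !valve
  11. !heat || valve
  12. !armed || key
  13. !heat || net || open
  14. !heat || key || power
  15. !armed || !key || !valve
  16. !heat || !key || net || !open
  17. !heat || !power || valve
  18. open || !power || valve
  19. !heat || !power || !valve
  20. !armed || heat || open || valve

power = False, net = False, valve = True, heat = False, armed = False, key = True, open = True

Set power = False.
  then (power || valve) forces valve = True.
  then (!net || !valve) forces net = False.
  then (!armed || net) forces armed = False.
Try heat = True:
  (!heat || net || open) forces open = True.
  (!heat || key || power) forces key = True.
  clause (!heat || !key || net || !open) is falsified — backtrack.
So heat = False.
Set key = True.
Set open = True.
All clauses satisfied.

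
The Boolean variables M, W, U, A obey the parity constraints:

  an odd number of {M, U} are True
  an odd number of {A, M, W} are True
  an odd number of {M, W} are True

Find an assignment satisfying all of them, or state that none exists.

M=T, W=F, U=F, A=F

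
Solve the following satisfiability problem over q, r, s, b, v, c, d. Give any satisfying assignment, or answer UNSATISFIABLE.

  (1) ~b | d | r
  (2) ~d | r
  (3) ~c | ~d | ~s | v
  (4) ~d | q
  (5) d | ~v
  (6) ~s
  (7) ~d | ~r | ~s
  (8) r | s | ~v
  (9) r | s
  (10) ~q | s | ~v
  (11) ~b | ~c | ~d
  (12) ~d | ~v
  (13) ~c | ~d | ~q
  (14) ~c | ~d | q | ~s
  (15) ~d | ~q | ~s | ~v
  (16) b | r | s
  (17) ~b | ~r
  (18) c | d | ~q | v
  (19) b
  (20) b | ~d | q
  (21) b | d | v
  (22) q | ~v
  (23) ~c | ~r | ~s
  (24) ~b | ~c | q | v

Case s = True:
  Clause (~s) is falsified — contradiction.
Case s = False:
  (r | s) forces r = True.
  (~b | ~r) forces b = False.
  Clause (b) is falsified — contradiction.
Both cases fail, so the formula is unsatisfiable.

Unsatisfiable — no assignment works.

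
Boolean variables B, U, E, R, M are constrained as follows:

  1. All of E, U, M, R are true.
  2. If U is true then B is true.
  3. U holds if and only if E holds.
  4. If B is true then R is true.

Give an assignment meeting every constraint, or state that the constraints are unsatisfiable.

B: True, U: True, E: True, R: True, M: True

  (1) {E, U, M, R}: all 4 true ✓
  (2) U=T ⇒ B: T ✓
  (3) U=T, E=T — same ✓
  (4) B=T ⇒ R: T ✓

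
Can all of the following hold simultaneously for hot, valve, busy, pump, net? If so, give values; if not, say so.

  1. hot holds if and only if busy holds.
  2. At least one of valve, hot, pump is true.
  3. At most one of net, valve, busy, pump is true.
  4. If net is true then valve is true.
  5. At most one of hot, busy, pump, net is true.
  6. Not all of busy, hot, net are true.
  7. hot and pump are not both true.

hot: False, valve: True, busy: False, pump: False, net: False

  (1) hot=F, busy=F — same ✓
  (2) {valve, hot, pump}: 1 true — at least one ✓
  (3) {net, valve, busy, pump}: 1 true — at most one ✓
  (4) net=F ⇒ valve: vacuous ✓
  (5) {hot, busy, pump, net}: 0 true — at most one ✓
  (6) {busy, hot, net}: 0/3 true — not all ✓
  (7) hot=F, pump=F — not both ✓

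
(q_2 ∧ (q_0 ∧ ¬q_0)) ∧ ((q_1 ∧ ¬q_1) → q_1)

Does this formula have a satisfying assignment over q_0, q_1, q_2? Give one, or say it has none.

The formula is unsatisfiable.

Case q_0 = True: the conjunct ¬q_0 is False.
Case q_0 = False: the conjunct q_0 is False.
Both cases fail — unsatisfiable.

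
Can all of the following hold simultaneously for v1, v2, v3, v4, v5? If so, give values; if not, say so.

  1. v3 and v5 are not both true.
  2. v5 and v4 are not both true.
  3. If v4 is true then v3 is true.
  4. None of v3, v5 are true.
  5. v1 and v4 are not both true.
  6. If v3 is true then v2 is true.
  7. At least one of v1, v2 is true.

v1 = True, v2 = False, v3 = False, v4 = False, v5 = False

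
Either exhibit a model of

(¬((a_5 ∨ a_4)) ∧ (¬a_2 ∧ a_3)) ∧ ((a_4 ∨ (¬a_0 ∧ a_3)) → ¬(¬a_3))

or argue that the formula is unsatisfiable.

a_0 = False, a_2 = False, a_3 = True, a_4 = False, a_5 = False

  ¬((a_5 ∨ a_4)) ∧ (¬a_2 ∧ a_3) = True
    ¬((a_5 ∨ a_4)) = True
      a_5 ∨ a_4 = False
    ¬a_2 ∧ a_3 = True
      ¬a_2 = True
  (a_4 ∨ (¬a_0 ∧ a_3)) → ¬(¬a_3) = True
    a_4 ∨ (¬a_0 ∧ a_3) = True
      ¬a_0 ∧ a_3 = True
        ¬a_0 = True
    ¬(¬a_3) = True
      ¬a_3 = False
Both conjuncts True, so the formula holds.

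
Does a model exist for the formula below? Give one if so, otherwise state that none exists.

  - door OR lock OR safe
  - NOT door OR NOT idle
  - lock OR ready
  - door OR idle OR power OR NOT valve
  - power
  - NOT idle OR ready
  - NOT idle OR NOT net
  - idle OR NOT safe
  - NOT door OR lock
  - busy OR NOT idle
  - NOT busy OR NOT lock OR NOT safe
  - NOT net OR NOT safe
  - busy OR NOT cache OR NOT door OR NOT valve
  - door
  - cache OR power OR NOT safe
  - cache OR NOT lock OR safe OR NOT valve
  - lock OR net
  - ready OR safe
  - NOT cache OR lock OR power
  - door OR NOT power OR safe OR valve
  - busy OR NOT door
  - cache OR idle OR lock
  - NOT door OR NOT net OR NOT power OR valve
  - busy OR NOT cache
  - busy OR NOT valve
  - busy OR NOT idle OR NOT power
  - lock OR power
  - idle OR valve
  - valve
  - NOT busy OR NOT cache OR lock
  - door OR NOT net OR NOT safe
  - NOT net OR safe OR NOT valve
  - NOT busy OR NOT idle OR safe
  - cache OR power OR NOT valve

busy: True, idle: False, power: True, cache: True, ready: True, net: False, valve: True, door: True, lock: True, safe: False

Unit clause (power) forces power = True.
Unit clause (door) forces door = True.
In (busy OR NOT door) only busy is left, so busy = True.
Unit clause (valve) forces valve = True.
In (NOT door OR NOT idle) only NOT idle is left, so idle = False.
In (idle OR NOT safe) only NOT safe is left, so safe = False.
In (NOT door OR lock) only lock is left, so lock = True.
In (cache OR NOT lock OR safe OR NOT valve) only cache is left, so cache = True.
In (ready OR safe) only ready is left, so ready = True.
In (NOT net OR safe OR NOT valve) only NOT net is left, so net = False.
All clauses satisfied.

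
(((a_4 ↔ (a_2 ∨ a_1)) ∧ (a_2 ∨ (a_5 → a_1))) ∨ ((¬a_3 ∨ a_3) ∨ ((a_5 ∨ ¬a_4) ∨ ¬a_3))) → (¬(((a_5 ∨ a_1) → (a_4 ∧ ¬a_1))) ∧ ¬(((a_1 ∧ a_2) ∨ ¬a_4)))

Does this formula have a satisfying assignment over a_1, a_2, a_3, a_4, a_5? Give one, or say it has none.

a_1=T, a_2=F, a_3=T, a_4=T, a_5=T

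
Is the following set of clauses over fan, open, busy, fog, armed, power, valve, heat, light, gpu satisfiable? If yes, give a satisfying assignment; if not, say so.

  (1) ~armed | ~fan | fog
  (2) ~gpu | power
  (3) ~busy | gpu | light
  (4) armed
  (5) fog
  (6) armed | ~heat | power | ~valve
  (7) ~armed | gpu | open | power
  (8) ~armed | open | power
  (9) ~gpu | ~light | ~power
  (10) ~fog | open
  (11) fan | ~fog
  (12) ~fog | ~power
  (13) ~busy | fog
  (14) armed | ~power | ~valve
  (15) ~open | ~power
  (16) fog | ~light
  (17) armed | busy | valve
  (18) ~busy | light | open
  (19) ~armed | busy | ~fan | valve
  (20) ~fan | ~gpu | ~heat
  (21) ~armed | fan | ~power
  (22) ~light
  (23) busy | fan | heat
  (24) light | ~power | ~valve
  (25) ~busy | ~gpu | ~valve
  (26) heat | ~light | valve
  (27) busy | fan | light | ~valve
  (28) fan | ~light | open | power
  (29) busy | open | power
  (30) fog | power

fan = True, open = True, busy = False, fog = True, armed = True, power = False, valve = True, heat = False, light = False, gpu = False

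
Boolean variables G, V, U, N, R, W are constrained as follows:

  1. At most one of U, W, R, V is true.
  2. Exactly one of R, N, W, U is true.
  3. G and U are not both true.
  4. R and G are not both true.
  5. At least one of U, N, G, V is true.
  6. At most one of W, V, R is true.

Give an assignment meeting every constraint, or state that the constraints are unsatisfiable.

G = True; V = True; U = False; N = True; R = False; W = False

  (1) {U, W, R, V}: 1 true — at most one ✓
  (2) {R, N, W, U}: 1 true — exactly one ✓
  (3) G=T, U=F — not both ✓
  (4) R=F, G=T — not both ✓
  (5) {U, N, G, V}: 3 true — at least one ✓
  (6) {W, V, R}: 1 true — at most one ✓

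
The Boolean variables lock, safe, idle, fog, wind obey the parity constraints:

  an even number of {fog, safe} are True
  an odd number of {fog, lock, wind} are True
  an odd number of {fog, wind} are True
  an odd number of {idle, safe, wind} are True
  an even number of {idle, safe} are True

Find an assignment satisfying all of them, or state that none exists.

lock = False, safe = False, idle = False, fog = False, wind = True

{fog, safe}: 0 true → even ✓
{fog, lock, wind}: 1 true → odd ✓
{fog, wind}: 1 true → odd ✓
{idle, safe, wind}: 1 true → odd ✓
{idle, safe}: 0 true → even ✓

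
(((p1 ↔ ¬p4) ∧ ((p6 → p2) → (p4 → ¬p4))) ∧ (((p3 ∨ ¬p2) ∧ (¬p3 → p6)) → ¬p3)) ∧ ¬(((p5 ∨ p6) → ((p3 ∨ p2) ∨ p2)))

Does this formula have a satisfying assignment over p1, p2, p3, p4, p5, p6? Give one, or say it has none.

p1: True, p2: False, p3: False, p4: False, p5: True, p6: True

  ((p1 ↔ ¬p4) ∧ ((p6 → p2) → (p4 → ¬p4))) ∧ (((p3 ∨ ¬p2) ∧ (¬p3 → p6)) → ¬p3) = True
    (p1 ↔ ¬p4) ∧ ((p6 → p2) → (p4 → ¬p4)) = True
      p1 ↔ ¬p4 = True
        ¬p4 = True
      (p6 → p2) → (p4 → ¬p4) = True
        p6 → p2 = False
        p4 → ¬p4 = True
          ¬p4 = True
    ((p3 ∨ ¬p2) ∧ (¬p3 → p6)) → ¬p3 = True
      (p3 ∨ ¬p2) ∧ (¬p3 → p6) = True
        p3 ∨ ¬p2 = True
          ¬p2 = True
        ¬p3 → p6 = True
          ¬p3 = True
      ¬p3 = True
  ¬(((p5 ∨ p6) → ((p3 ∨ p2) ∨ p2))) = True
    (p5 ∨ p6) → ((p3 ∨ p2) ∨ p2) = False
      p5 ∨ p6 = True
      (p3 ∨ p2) ∨ p2 = False
        p3 ∨ p2 = False
Both conjuncts True, so the formula holds.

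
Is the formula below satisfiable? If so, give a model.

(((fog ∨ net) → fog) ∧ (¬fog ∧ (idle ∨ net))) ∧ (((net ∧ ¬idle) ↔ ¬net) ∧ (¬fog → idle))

Unsatisfiable

Case net = True: the formula simplifies to (fog ∧ ¬fog) ∧ (idle ∧ (¬fog → idle)).
  fog = True: the conjunct ¬fog is False.
  fog = False: the conjunct fog is False.
Case net = False: the conjunct (net ∧ ¬idle) ↔ ¬net becomes (False ∧ ¬idle) ↔ ¬False = False.
Both cases fail — unsatisfiable.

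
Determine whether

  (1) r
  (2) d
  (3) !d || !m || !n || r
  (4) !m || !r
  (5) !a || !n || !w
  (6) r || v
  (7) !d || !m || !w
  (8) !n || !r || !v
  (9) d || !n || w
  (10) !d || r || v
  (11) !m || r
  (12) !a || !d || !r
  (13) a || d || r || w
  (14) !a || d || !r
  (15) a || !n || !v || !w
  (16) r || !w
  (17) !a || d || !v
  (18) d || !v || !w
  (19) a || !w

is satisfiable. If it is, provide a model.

r: True, m: False, d: True, v: False, w: False, n: True, a: False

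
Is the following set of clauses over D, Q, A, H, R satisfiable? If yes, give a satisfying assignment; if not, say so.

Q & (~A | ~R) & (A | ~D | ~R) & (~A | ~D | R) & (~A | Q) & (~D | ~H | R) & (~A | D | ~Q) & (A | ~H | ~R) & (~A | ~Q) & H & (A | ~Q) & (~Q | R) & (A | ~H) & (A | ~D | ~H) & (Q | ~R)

Unsatisfiable — no assignment works.

Case Q = True:
  (~A | ~Q) forces A = False.
  Clause (A | ~Q) is falsified — contradiction.
Case Q = False:
  Clause (Q) is falsified — contradiction.
Both cases fail, so the formula is unsatisfiable.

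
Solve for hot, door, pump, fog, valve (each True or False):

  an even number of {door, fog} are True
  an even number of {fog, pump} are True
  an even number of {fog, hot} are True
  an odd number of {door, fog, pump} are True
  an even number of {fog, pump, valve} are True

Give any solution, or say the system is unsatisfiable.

hot=T, door=T, pump=T, fog=T, valve=F

{door, fog}: 2 true → even ✓
{fog, pump}: 2 true → even ✓
{fog, hot}: 2 true → even ✓
{door, fog, pump}: 3 true → odd ✓
{fog, pump, valve}: 2 true → even ✓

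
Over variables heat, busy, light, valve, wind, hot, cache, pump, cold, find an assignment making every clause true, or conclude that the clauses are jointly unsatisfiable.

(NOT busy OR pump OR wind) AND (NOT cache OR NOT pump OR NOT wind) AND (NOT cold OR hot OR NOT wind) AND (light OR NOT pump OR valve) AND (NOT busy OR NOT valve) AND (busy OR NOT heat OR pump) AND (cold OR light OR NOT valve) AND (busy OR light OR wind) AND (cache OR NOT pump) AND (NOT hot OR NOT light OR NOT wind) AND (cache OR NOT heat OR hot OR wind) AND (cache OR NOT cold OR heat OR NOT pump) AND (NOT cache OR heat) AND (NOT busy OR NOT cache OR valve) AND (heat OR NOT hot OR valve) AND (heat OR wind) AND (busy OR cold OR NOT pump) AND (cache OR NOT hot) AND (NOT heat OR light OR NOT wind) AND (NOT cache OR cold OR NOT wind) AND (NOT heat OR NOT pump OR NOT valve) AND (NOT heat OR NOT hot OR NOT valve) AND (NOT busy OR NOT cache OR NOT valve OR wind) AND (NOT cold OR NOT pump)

heat = False; busy = False; light = True; valve = True; wind = True; hot = False; cache = False; pump = False; cold = False

Set heat = False.
  then (NOT cache OR heat) forces cache = False.
  then (heat OR wind) forces wind = True.
  then (cache OR NOT hot) forces hot = False.
  then (NOT cold OR hot OR NOT wind) forces cold = False.
  then (cache OR NOT pump) forces pump = False.
Set busy = False.
Set light = True.
Set valve = True.
All clauses satisfied.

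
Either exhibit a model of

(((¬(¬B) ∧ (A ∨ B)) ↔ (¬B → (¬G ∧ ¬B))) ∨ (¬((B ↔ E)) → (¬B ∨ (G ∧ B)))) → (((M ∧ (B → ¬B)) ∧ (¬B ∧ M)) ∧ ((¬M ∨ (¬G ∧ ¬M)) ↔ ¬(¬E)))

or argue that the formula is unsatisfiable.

G = False; A = True; M = True; E = False; B = False

  (((¬(¬B) ∧ (A ∨ B)) ↔ (¬B → (¬G ∧ ¬B))) ∨ (¬((B ↔ E)) → (¬B ∨ (G ∧ B)))) → (((M ∧ (B → ¬B)) ∧ (¬B ∧ M)) ∧ ((¬M ∨ (¬G ∧ ¬M)) ↔ ¬(¬E))) = True
    ((¬(¬B) ∧ (A ∨ B)) ↔ (¬B → (¬G ∧ ¬B))) ∨ (¬((B ↔ E)) → (¬B ∨ (G ∧ B))) = True
      (¬(¬B) ∧ (A ∨ B)) ↔ (¬B → (¬G ∧ ¬B)) = False
        ¬(¬B) ∧ (A ∨ B) = False
          ¬(¬B) = False
            ¬B = True
          A ∨ B = True
        ¬B → (¬G ∧ ¬B) = True
          ¬B = True
          ¬G ∧ ¬B = True
            ¬G = True
            ¬B = True
      ¬((B ↔ E)) → (¬B ∨ (G ∧ B)) = True
        ¬((B ↔ E)) = False
          B ↔ E = True
        ¬B ∨ (G ∧ B) = True
          ¬B = True
          G ∧ B = False
    ((M ∧ (B → ¬B)) ∧ (¬B ∧ M)) ∧ ((¬M ∨ (¬G ∧ ¬M)) ↔ ¬(¬E)) = True
      (M ∧ (B → ¬B)) ∧ (¬B ∧ M) = True
        M ∧ (B → ¬B) = True
          B → ¬B = True
            ¬B = True
        ¬B ∧ M = True
          ¬B = True
      (¬M ∨ (¬G ∧ ¬M)) ↔ ¬(¬E) = True
        ¬M ∨ (¬G ∧ ¬M) = False
          ¬M = False
          ¬G ∧ ¬M = False
            ¬G = True
            ¬M = False
        ¬(¬E) = False
          ¬E = True
The formula evaluates to True.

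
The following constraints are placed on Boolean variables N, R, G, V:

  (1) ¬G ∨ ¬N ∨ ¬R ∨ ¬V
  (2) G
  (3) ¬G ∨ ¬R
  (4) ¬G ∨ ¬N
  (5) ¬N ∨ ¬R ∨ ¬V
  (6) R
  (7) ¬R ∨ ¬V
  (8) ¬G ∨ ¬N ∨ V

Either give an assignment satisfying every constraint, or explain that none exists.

Case R = True:
  (G) forces G = True.
  Clause (¬G ∨ ¬R) is falsified — contradiction.
Case R = False:
  Clause (R) is falsified — contradiction.
Both cases fail, so the formula is unsatisfiable.

No satisfying assignment exists.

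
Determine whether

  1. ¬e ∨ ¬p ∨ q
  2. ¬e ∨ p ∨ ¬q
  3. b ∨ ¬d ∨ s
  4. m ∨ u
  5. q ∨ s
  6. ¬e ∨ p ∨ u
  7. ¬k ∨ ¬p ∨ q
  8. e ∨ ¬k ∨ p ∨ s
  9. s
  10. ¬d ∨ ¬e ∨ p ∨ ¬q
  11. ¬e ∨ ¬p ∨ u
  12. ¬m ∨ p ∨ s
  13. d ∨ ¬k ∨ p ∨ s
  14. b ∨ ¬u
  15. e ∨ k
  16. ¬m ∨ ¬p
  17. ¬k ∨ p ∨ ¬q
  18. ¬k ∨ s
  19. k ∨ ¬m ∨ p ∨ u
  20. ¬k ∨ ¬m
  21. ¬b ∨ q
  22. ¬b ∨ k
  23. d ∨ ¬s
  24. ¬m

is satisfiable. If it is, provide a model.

p=T; b=T; u=T; m=F; k=T; e=T; d=T; q=T; s=T

Unit clause (s) forces s = True.
In (d ∨ ¬s) only d is left, so d = True.
Unit clause (¬m) forces m = False.
In (m ∨ u) only u is left, so u = True.
In (b ∨ ¬u) only b is left, so b = True.
In (¬b ∨ q) only q is left, so q = True.
In (¬b ∨ k) only k is left, so k = True.
In (¬k ∨ p ∨ ¬q) only p is left, so p = True.
Set e = True.
All clauses satisfied.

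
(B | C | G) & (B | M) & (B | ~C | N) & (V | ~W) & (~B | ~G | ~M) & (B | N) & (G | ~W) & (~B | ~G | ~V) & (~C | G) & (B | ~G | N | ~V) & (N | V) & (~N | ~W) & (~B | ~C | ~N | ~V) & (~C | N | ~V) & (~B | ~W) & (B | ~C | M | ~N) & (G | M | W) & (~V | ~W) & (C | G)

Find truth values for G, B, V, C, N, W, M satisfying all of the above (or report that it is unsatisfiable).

G = True; B = True; V = False; C = True; N = True; W = False; M = False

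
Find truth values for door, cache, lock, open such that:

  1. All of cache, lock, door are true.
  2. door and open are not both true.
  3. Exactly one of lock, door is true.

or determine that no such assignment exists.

The formula is unsatisfiable.

Case cache = True:
  (1) forces lock = True.
  (1) forces door = True.
  Constraint (3) is violated (lock=T, door=T) — contradiction.
Case cache = False:
  Constraint (1) is violated (cache=F) — contradiction.
Both cases fail — unsatisfiable.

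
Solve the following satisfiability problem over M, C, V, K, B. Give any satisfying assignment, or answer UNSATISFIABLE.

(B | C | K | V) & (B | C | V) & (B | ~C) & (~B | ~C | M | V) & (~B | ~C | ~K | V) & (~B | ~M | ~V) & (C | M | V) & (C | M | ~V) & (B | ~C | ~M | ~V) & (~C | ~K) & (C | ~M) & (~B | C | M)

Set M = True.
  then (C | ~M) forces C = True.
  then (B | ~C) forces B = True.
  then (~B | ~M | ~V) forces V = False.
  then (~C | ~K) forces K = False.
All clauses satisfied.

M = True, C = True, V = False, K = False, B = True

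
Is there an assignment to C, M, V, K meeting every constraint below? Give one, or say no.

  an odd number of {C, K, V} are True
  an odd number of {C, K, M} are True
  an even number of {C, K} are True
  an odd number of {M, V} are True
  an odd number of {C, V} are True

Adding constraints 1, 2, 4 mod 2: every variable appears an even number of times on the left, so the left side is 0.
But the right sides sum to 1 (mod 2). 0 ≠ 1 — the system is inconsistent.

Unsatisfiable — no assignment works.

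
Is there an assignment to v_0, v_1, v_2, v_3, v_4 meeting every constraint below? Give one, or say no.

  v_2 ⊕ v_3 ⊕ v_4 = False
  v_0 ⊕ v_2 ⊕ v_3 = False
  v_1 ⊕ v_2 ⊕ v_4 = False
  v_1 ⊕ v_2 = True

v_0: True, v_1: False, v_2: True, v_3: False, v_4: True

v_2 ⊕ v_3 ⊕ v_4 = T ⊕ F ⊕ T = False ✓
v_0 ⊕ v_2 ⊕ v_3 = T ⊕ T ⊕ F = False ✓
v_1 ⊕ v_2 ⊕ v_4 = F ⊕ T ⊕ T = False ✓
v_1 ⊕ v_2 = F ⊕ T = True ✓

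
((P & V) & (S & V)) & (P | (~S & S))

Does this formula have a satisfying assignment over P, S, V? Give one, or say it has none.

P: True, S: True, V: True

  (P & V) & (S & V) = True
    P & V = True
    S & V = True
  P | (~S & S) = True
    ~S & S = False
      ~S = False
Both conjuncts True, so the formula holds.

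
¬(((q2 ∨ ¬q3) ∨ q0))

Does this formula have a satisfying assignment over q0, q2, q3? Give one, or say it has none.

q0: False; q2: False; q3: True

  ¬(((q2 ∨ ¬q3) ∨ q0)) = True
    (q2 ∨ ¬q3) ∨ q0 = False
      q2 ∨ ¬q3 = False
        ¬q3 = False
The formula evaluates to True.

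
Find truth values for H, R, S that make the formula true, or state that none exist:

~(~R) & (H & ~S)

H: True; R: True; S: False

  ~(~R) = True
    ~R = False
  H & ~S = True
    ~S = True
Both conjuncts True, so the formula holds.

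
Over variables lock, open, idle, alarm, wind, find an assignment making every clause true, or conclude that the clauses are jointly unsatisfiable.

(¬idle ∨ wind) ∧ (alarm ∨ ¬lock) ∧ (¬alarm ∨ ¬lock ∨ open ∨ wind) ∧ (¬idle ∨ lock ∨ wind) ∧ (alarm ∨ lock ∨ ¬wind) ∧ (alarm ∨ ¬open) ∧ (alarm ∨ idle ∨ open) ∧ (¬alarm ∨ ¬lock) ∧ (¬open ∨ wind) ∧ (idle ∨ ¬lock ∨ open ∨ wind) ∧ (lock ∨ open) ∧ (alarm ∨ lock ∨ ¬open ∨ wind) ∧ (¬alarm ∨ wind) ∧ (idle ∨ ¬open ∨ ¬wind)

Try lock = True:
  (alarm ∨ ¬lock) forces alarm = True.
  clause (¬alarm ∨ ¬lock) is falsified — backtrack.
So lock = False.
  then (lock ∨ open) forces open = True.
  then (alarm ∨ ¬open) forces alarm = True.
  then (¬open ∨ wind) forces wind = True.
  then (idle ∨ ¬open ∨ ¬wind) forces idle = True.
All clauses satisfied.

lock = False; open = True; idle = True; alarm = True; wind = True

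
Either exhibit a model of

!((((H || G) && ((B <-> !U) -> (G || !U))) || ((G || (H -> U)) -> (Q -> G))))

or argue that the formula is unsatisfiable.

H = False, Q = True, U = True, G = False, B = True

  !((((H || G) && ((B <-> !U) -> (G || !U))) || ((G || (H -> U)) -> (Q -> G)))) = True
    ((H || G) && ((B <-> !U) -> (G || !U))) || ((G || (H -> U)) -> (Q -> G)) = False
      (H || G) && ((B <-> !U) -> (G || !U)) = False
        H || G = False
        (B <-> !U) -> (G || !U) = True
          B <-> !U = False
            !U = False
          G || !U = False
            !U = False
      (G || (H -> U)) -> (Q -> G) = False
        G || (H -> U) = True
          H -> U = True
        Q -> G = False
The formula evaluates to True.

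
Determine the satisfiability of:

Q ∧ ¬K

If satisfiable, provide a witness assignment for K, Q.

K = False; Q = True

  ¬K = True
Both conjuncts True, so the formula holds.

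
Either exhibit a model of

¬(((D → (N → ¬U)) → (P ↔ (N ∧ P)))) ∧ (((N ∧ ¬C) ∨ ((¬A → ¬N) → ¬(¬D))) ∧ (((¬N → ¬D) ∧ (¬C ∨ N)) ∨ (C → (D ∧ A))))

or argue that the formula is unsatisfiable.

U = True; N = False; A = True; D = True; P = True; C = False

  ¬(((D → (N → ¬U)) → (P ↔ (N ∧ P)))) = True
    (D → (N → ¬U)) → (P ↔ (N ∧ P)) = False
      D → (N → ¬U) = True
        N → ¬U = True
          ¬U = False
      P ↔ (N ∧ P) = False
        N ∧ P = False
  ((N ∧ ¬C) ∨ ((¬A → ¬N) → ¬(¬D))) ∧ (((¬N → ¬D) ∧ (¬C ∨ N)) ∨ (C → (D ∧ A))) = True
    (N ∧ ¬C) ∨ ((¬A → ¬N) → ¬(¬D)) = True
      N ∧ ¬C = False
        ¬C = True
      (¬A → ¬N) → ¬(¬D) = True
        ¬A → ¬N = True
          ¬A = False
          ¬N = True
        ¬(¬D) = True
          ¬D = False
    ((¬N → ¬D) ∧ (¬C ∨ N)) ∨ (C → (D ∧ A)) = True
      (¬N → ¬D) ∧ (¬C ∨ N) = False
        ¬N → ¬D = False
          ¬N = True
          ¬D = False
        ¬C ∨ N = True
          ¬C = True
      C → (D ∧ A) = True
        D ∧ A = True
Both conjuncts True, so the formula holds.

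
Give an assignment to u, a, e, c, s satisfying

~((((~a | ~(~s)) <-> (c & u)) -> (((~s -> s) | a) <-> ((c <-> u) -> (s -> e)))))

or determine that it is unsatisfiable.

u = True, a = False, e = True, c = True, s = False

  ~((((~a | ~(~s)) <-> (c & u)) -> (((~s -> s) | a) <-> ((c <-> u) -> (s -> e))))) = True
    ((~a | ~(~s)) <-> (c & u)) -> (((~s -> s) | a) <-> ((c <-> u) -> (s -> e))) = False
      (~a | ~(~s)) <-> (c & u) = True
        ~a | ~(~s) = True
          ~a = True
          ~(~s) = False
            ~s = True
        c & u = True
      ((~s -> s) | a) <-> ((c <-> u) -> (s -> e)) = False
        (~s -> s) | a = False
          ~s -> s = False
            ~s = True
        (c <-> u) -> (s -> e) = True
          c <-> u = True
          s -> e = True
The formula evaluates to True.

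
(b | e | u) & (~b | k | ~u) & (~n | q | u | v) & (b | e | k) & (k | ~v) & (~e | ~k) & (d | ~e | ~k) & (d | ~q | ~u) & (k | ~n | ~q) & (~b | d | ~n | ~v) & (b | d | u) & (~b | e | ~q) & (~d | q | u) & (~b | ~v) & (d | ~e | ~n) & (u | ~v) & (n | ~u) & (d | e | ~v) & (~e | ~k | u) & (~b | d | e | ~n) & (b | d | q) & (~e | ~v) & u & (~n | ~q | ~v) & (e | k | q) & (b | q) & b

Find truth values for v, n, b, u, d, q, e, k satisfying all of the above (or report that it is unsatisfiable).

v: False, n: True, b: True, u: True, d: True, q: False, e: False, k: True

Unit clause (u) forces u = True.
Unit clause (b) forces b = True.
In (~b | k | ~u) only k is left, so k = True.
In (~e | ~k) only ~e is left, so e = False.
In (~b | e | ~q) only ~q is left, so q = False.
In (~b | ~v) only ~v is left, so v = False.
In (n | ~u) only n is left, so n = True.
In (~b | d | e | ~n) only d is left, so d = True.
All clauses satisfied.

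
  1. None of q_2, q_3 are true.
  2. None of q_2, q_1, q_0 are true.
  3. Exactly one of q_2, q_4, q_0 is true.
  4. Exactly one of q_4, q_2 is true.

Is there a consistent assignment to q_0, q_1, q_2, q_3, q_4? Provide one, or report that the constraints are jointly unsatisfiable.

q_0: False, q_1: False, q_2: False, q_3: False, q_4: True

  (1) {q_2, q_3}: 0 true — none ✓
  (2) {q_2, q_1, q_0}: 0 true — none ✓
  (3) {q_2, q_4, q_0}: 1 true — exactly one ✓
  (4) {q_4, q_2}: 1 true — exactly one ✓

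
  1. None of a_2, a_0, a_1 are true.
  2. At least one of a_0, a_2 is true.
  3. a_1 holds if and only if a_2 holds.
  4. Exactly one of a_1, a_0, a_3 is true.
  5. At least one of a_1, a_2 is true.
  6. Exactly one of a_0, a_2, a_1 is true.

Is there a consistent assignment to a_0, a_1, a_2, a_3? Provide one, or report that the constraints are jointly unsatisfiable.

UNSATISFIABLE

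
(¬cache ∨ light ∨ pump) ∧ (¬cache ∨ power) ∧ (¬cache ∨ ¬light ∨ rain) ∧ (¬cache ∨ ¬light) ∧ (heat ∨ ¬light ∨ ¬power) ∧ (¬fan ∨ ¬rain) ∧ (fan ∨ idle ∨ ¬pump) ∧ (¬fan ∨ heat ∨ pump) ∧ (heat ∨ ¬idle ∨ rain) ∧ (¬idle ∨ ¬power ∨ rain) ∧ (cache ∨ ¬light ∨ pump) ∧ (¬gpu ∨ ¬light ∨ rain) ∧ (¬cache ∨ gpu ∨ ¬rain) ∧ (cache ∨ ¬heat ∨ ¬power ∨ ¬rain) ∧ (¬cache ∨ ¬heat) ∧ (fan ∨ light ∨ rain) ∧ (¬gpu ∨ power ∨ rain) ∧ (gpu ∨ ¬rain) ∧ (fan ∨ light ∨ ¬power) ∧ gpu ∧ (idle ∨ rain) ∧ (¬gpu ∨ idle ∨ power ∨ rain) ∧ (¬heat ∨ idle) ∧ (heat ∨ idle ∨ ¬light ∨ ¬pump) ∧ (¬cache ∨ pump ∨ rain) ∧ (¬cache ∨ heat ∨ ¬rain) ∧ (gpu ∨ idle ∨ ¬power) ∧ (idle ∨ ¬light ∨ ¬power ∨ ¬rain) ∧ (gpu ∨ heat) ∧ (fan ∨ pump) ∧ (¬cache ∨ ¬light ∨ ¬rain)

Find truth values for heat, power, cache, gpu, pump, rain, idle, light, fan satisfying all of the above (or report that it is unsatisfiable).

Unit clause (gpu) forces gpu = True.
Set heat = True.
  then (¬cache ∨ ¬heat) forces cache = False.
  then (¬heat ∨ idle) forces idle = True.
Try power = True:
  (¬idle ∨ ¬power ∨ rain) forces rain = True.
  clause (cache ∨ ¬heat ∨ ¬power ∨ ¬rain) is falsified — backtrack.
So power = False.
  then (¬gpu ∨ power ∨ rain) forces rain = True.
  then (¬fan ∨ ¬rain) forces fan = False.
  then (fan ∨ pump) forces pump = True.
Set light = False.
All clauses satisfied.

heat = True, power = False, cache = False, gpu = True, pump = True, rain = True, idle = True, light = False, fan = False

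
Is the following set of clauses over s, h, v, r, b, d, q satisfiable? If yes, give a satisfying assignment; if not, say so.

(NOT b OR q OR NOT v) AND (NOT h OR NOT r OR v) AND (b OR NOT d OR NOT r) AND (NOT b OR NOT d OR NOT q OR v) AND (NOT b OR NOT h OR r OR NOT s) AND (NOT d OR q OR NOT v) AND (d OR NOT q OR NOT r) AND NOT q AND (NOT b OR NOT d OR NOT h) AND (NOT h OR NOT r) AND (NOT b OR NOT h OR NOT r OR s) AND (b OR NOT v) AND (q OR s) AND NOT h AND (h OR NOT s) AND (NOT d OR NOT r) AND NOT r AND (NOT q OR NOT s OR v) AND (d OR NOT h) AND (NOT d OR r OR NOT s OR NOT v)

Case h = True:
  Clause (NOT h) is falsified — contradiction.
Case h = False:
  (NOT q) forces q = False.
  (q OR s) forces s = True.
  Clause (h OR NOT s) is falsified — contradiction.
Both cases fail, so the formula is unsatisfiable.

Unsatisfiable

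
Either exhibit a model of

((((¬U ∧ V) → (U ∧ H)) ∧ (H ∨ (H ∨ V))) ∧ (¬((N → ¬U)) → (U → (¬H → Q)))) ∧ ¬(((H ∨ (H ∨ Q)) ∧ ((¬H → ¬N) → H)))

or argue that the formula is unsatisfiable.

H = False, U = True, N = False, V = True, Q = True

  (((¬U ∧ V) → (U ∧ H)) ∧ (H ∨ (H ∨ V))) ∧ (¬((N → ¬U)) → (U → (¬H → Q))) = True
    ((¬U ∧ V) → (U ∧ H)) ∧ (H ∨ (H ∨ V)) = True
      (¬U ∧ V) → (U ∧ H) = True
        ¬U ∧ V = False
          ¬U = False
        U ∧ H = False
      H ∨ (H ∨ V) = True
        H ∨ V = True
    ¬((N → ¬U)) → (U → (¬H → Q)) = True
      ¬((N → ¬U)) = False
        N → ¬U = True
          ¬U = False
      U → (¬H → Q) = True
        ¬H → Q = True
          ¬H = True
  ¬(((H ∨ (H ∨ Q)) ∧ ((¬H → ¬N) → H))) = True
    (H ∨ (H ∨ Q)) ∧ ((¬H → ¬N) → H) = False
      H ∨ (H ∨ Q) = True
        H ∨ Q = True
      (¬H → ¬N) → H = False
        ¬H → ¬N = True
          ¬H = True
          ¬N = True
Both conjuncts True, so the formula holds.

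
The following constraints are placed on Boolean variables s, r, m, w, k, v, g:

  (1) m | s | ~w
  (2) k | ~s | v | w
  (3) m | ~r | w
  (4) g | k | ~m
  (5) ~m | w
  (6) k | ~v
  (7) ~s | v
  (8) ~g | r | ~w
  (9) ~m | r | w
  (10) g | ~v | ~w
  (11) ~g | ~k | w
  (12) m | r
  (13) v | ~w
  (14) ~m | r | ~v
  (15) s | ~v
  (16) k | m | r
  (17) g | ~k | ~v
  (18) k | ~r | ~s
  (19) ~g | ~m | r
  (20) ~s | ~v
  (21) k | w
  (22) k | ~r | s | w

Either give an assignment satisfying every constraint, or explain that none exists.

Unsatisfiable

Case s = True:
  (~s | v) forces v = True.
  Clause (~s | ~v) is falsified — contradiction.
Case s = False:
  (s | ~v) forces v = False.
  (v | ~w) forces w = False.
  (~m | w) forces m = False.
  (m | ~r | w) forces r = False.
  Clause (m | r) is falsified — contradiction.
Both cases fail, so the formula is unsatisfiable.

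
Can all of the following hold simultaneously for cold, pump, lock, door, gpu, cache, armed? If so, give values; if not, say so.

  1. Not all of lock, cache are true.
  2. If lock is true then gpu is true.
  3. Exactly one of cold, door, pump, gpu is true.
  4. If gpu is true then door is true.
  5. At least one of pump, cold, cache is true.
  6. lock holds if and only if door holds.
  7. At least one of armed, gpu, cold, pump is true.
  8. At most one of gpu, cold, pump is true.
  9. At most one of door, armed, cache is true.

cold=T; pump=F; lock=F; door=F; gpu=F; cache=F; armed=F

  (1) {lock, cache}: 0/2 true — not all ✓
  (2) lock=F ⇒ gpu: vacuous ✓
  (3) {cold, door, pump, gpu}: 1 true — exactly one ✓
  (4) gpu=F ⇒ door: vacuous ✓
  (5) {pump, cold, cache}: 1 true — at least one ✓
  (6) lock=F, door=F — same ✓
  (7) {armed, gpu, cold, pump}: 1 true — at least one ✓
  (8) {gpu, cold, pump}: 1 true — at most one ✓
  (9) {door, armed, cache}: 0 true — at most one ✓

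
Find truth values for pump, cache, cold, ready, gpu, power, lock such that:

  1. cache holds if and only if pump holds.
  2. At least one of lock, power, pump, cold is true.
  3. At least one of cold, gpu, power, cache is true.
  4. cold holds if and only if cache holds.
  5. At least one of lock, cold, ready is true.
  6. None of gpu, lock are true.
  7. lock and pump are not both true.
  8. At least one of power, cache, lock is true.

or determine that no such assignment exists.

pump=T, cache=T, cold=T, ready=F, gpu=F, power=T, lock=F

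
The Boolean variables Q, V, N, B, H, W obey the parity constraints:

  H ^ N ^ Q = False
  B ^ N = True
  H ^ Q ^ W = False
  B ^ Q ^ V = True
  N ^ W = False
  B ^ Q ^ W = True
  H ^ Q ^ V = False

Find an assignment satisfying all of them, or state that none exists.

Q: False; V: False; N: False; B: True; H: False; W: False

H ^ N ^ Q = F ^ F ^ F = False ✓
B ^ N = T ^ F = True ✓
H ^ Q ^ W = F ^ F ^ F = False ✓
B ^ Q ^ V = T ^ F ^ F = True ✓
N ^ W = F ^ F = False ✓
B ^ Q ^ W = T ^ F ^ F = True ✓
H ^ Q ^ V = F ^ F ^ F = False ✓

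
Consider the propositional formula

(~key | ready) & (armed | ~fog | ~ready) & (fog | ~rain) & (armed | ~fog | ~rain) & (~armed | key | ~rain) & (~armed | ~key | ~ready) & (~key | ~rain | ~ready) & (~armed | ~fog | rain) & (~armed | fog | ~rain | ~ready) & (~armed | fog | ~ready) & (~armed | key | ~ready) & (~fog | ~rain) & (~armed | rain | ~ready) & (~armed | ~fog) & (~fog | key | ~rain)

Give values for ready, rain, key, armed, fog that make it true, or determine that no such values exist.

ready = True, rain = False, key = True, armed = False, fog = False

Set ready = True.
Try rain = True:
  (fog | ~rain) forces fog = True.
  clause (~fog | ~rain) is falsified — backtrack.
So rain = False.
  then (~armed | rain | ~ready) forces armed = False.
  then (armed | ~fog | ~ready) forces fog = False.
Set key = True.
All clauses satisfied.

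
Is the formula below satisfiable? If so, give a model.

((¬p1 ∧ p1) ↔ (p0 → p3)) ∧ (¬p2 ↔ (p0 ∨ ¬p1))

p0 = True, p1 = False, p2 = False, p3 = False

  (¬p1 ∧ p1) ↔ (p0 → p3) = True
    ¬p1 ∧ p1 = False
      ¬p1 = True
    p0 → p3 = False
  ¬p2 ↔ (p0 ∨ ¬p1) = True
    ¬p2 = True
    p0 ∨ ¬p1 = True
      ¬p1 = True
Both conjuncts True, so the formula holds.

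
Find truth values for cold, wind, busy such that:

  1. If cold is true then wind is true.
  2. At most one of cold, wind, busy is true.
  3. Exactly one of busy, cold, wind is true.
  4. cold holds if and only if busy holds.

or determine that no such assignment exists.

cold = False, wind = True, busy = False

  (1) cold=F ⇒ wind: vacuous ✓
  (2) {cold, wind, busy}: 1 true — at most one ✓
  (3) {busy, cold, wind}: 1 true — exactly one ✓
  (4) cold=F, busy=F — same ✓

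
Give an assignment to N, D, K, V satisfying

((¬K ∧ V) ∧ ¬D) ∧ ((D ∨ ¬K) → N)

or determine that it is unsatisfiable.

N=T, D=F, K=F, V=T

  (¬K ∧ V) ∧ ¬D = True
    ¬K ∧ V = True
      ¬K = True
    ¬D = True
  (D ∨ ¬K) → N = True
    D ∨ ¬K = True
      ¬K = True
Both conjuncts True, so the formula holds.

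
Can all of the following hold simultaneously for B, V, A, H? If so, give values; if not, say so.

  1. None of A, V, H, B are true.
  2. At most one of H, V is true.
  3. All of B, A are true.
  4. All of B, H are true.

Case B = True:
  Constraint (1) is violated (B=T) — contradiction.
Case B = False:
  Constraint (3) is violated (B=F) — contradiction.
Both cases fail — unsatisfiable.

The formula is unsatisfiable.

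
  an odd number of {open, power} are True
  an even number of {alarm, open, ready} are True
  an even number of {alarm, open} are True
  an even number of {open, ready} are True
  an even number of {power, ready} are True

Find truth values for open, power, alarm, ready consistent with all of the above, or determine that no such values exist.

Adding constraints 1, 4, 5 mod 2: every variable appears an even number of times on the left, so the left side is 0.
But the right sides sum to 1 (mod 2). 0 ≠ 1 — the system is inconsistent.

Unsatisfiable — no assignment works.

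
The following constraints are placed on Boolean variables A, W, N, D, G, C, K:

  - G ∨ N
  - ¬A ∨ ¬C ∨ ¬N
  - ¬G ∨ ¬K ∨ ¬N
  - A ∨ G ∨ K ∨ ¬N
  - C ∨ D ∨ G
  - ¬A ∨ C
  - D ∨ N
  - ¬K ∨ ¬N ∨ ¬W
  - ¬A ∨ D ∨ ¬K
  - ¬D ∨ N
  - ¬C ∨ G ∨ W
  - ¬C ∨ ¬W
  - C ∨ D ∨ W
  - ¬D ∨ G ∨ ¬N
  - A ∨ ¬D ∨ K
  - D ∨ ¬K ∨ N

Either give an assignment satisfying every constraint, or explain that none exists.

A = False, W = True, N = True, D = False, G = True, C = False, K = False

Try A = True:
  (¬A ∨ C) forces C = True.
  (¬A ∨ ¬C ∨ ¬N) forces N = False.
  (G ∨ N) forces G = True.
  (D ∨ N) forces D = True.
  clause (¬D ∨ N) is falsified — backtrack.
So A = False.
Set W = True.
  then (¬C ∨ ¬W) forces C = False.
Set N = True.
  then (¬K ∨ ¬N ∨ ¬W) forces K = False.
  then (A ∨ ¬D ∨ K) forces D = False.
  then (A ∨ G ∨ K ∨ ¬N) forces G = True.
All clauses satisfied.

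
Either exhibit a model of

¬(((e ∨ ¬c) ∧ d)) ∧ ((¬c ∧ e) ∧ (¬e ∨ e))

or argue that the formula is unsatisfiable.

e = True; d = False; c = False

  ¬(((e ∨ ¬c) ∧ d)) = True
    (e ∨ ¬c) ∧ d = False
      e ∨ ¬c = True
        ¬c = True
  (¬c ∧ e) ∧ (¬e ∨ e) = True
    ¬c ∧ e = True
      ¬c = True
    ¬e ∨ e = True
      ¬e = False
Both conjuncts True, so the formula holds.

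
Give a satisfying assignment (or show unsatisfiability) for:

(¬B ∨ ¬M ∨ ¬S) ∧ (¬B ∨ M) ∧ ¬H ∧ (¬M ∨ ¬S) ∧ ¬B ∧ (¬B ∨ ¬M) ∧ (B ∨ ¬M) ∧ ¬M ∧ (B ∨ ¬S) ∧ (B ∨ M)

No satisfying assignment exists.

Case M = True:
  Clause (¬M) is falsified — contradiction.
Case M = False:
  (¬B ∨ M) forces B = False.
  Clause (B ∨ M) is falsified — contradiction.
Both cases fail, so the formula is unsatisfiable.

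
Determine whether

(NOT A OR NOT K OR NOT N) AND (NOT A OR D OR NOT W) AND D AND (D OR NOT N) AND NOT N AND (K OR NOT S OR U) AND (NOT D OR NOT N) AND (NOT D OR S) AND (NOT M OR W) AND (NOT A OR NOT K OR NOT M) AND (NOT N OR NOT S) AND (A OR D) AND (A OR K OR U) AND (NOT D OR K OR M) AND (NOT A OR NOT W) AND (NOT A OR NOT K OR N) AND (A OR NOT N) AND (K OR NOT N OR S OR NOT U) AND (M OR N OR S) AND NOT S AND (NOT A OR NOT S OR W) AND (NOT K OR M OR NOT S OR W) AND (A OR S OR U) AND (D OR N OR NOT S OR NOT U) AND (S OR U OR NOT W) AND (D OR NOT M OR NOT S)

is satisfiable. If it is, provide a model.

Unsatisfiable

Case S = True:
  Clause (NOT S) is falsified — contradiction.
Case S = False:
  (D) forces D = True.
  Clause (NOT D OR S) is falsified — contradiction.
Both cases fail, so the formula is unsatisfiable.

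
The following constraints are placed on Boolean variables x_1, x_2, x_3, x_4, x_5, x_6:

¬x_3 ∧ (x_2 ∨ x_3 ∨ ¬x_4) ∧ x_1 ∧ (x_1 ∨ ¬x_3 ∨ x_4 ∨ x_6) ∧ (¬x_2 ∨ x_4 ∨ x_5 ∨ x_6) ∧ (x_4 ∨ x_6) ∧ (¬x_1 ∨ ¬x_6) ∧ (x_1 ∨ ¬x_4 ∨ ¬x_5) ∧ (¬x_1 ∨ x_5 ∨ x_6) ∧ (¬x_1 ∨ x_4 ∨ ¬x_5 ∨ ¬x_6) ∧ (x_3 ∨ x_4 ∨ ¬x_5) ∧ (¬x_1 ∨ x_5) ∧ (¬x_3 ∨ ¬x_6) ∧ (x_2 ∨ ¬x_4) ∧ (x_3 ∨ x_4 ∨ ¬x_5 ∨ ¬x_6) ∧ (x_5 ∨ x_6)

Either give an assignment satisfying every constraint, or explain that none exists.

Unit clause (¬x_3) forces x_3 = False.
Unit clause (x_1) forces x_1 = True.
In (¬x_1 ∨ ¬x_6) only ¬x_6 is left, so x_6 = False.
In (¬x_1 ∨ x_5 ∨ x_6) only x_5 is left, so x_5 = True.
In (x_3 ∨ x_4 ∨ ¬x_5) only x_4 is left, so x_4 = True.
In (x_2 ∨ ¬x_4) only x_2 is left, so x_2 = True.
All clauses satisfied.

x_1 = True; x_2 = True; x_3 = False; x_4 = True; x_5 = True; x_6 = False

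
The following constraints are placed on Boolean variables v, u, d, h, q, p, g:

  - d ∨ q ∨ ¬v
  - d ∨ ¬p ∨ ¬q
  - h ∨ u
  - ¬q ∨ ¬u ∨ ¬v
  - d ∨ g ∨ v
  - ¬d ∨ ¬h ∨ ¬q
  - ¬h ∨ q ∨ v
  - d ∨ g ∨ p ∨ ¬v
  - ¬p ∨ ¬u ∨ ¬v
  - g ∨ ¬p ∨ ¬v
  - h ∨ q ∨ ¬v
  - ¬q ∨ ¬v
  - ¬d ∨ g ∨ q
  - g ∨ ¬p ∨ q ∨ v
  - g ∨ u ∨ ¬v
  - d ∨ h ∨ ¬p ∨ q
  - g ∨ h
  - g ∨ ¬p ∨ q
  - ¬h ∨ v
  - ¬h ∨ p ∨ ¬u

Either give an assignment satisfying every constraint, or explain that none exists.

v = False, u = True, d = True, h = False, q = True, p = False, g = True

Set v = False.
  then (¬h ∨ v) forces h = False.
  then (h ∨ u) forces u = True.
  then (g ∨ h) forces g = True.
Set d = True.
Set q = True.
Set p = False.
All clauses satisfied.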